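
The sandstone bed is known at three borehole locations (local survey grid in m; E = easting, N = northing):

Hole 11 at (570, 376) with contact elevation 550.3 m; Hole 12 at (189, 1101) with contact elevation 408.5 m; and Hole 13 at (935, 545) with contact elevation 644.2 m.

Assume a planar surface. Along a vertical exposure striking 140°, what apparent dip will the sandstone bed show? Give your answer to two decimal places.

12.24°

Two edge vectors: Hole 11→Hole 12 = (-381, 725, -141.8), Hole 11→Hole 13 = (365, 169, 93.9).
Normal n = (Hole 11→Hole 12) × (Hole 11→Hole 13) = (92041.7, -15981.1, -329014).
So ∂z/∂E = −n_x/n_z = 0.27975 and ∂z/∂N = −n_y/n_z = −0.04857.
Unit vector along 140° is (sin 140°, cos 140°) = (0.6428, -0.7660).
Slope in that direction = a·(0.6428) + b·(-0.7660) = 0.21703.
Apparent dip = arctan|0.21703| = 12.24° (true dip is 15.9°, so apparent ≤ true as expected).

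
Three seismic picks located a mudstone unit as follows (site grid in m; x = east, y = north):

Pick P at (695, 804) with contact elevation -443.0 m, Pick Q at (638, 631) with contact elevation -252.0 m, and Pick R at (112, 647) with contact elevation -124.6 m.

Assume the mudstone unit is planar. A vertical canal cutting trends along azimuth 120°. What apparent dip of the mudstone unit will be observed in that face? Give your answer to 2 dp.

15.14°

Let the plane be z = a·x + b·y + c.
Pick Q−Pick P: −57a − 173b = 191;  Pick R−Pick P: −583a − 157b = 318.4.
Solving gives a = −0.27305, b = −1.01408.
Unit vector along 120° is (sin 120°, cos 120°) = (0.8660, -0.5000).
Slope in that direction = a·(0.8660) + b·(-0.5000) = 0.27057.
Apparent dip = arctan|0.27057| = 15.14° (true dip is 46.4°, so apparent ≤ true as expected).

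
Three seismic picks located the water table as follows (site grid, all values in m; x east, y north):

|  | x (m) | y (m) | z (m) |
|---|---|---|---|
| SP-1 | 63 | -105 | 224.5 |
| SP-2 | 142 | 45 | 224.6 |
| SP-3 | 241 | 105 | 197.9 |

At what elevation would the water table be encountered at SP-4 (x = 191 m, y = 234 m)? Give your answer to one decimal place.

Two edge vectors: SP-1→SP-2 = (79, 150, 0.1), SP-1→SP-3 = (178, 210, -26.6).
Normal n = (SP-1→SP-2) × (SP-1→SP-3) = (-4011, 2119.2, -10110).
So ∂z/∂x = −n_x/n_z = −0.39674 and ∂z/∂y = −n_y/n_z = 0.20961.
Intercept c from SP-1: 224.5 + 24.99 + 22.01 = 271.50.
At (191, 234): z = −75.8 + 49.0 + 271.50 = 244.8 m.

244.8 m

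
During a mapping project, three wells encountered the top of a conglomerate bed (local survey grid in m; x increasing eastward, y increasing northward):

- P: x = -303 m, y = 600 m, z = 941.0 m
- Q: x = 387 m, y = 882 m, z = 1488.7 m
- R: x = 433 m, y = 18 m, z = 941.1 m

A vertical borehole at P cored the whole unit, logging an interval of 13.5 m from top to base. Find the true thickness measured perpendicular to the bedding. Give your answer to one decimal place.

Let the plane be z = a·x + b·y + c.
Q−P: 690a + 282b = 547.7;  R−P: 736a − 582b = 0.1.
Solving gives a = 0.52335, b = 0.66166.
|∇z| = √(a²+b²) = 0.84362, so dip δ = arctan(0.84362) = 40.15°.
True thickness = vertical thickness × cos δ = 13.5 × cos 40.15° = 10.3 m.

10.3 m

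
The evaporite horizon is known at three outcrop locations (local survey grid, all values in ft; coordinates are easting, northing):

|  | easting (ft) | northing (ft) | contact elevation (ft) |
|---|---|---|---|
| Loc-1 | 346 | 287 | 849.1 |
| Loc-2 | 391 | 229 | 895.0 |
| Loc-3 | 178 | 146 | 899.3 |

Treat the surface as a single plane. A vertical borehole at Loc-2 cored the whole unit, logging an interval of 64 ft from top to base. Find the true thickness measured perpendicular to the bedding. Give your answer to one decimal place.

Let the plane be z = a·easting + b·northing + c.
Loc-2−Loc-1: 45a − 58b = 45.9;  Loc-3−Loc-1: −168a − 141b = 50.2.
Solving gives a = 0.22129, b = −0.61969.
|∇z| = √(a²+b²) = 0.65802, so dip δ = arctan(0.65802) = 33.35°.
True thickness = vertical thickness × cos δ = 64 × cos 33.35° = 53.5 ft.

53.5 ft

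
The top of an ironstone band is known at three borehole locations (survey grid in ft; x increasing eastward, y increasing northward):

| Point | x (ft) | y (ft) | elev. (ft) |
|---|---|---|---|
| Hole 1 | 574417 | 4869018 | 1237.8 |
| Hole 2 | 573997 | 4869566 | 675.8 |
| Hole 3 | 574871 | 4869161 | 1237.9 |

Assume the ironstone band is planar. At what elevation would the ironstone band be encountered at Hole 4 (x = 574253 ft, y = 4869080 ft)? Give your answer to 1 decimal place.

1143.9 ft

Let the plane be z = a·x + b·y + c.
Hole 2−Hole 1: −420a + 548b = −562;  Hole 3−Hole 1: 454a + 143b = 0.1.
Solving gives a = 0.260386204, b = −0.825981376.
Then c = 1237.8 − a·574417 − b·4869018 = 3873385.73.
At (574253, 4869080): z = 149527.6 − 4021769.4 + 3873385.73 = 1143.9 ft.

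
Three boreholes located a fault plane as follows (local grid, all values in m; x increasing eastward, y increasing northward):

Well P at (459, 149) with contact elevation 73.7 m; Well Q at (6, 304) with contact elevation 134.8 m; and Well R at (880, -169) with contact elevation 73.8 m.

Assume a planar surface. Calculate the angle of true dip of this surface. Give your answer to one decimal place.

Let the plane be z = a·x + b·y + c.
Well Q−Well P: −453a + 155b = 61.1;  Well R−Well P: 421a − 318b = 0.1.
Solving gives a = −0.24677, b = −0.32701.
Gradient magnitude |∇z| = √(a² + b²) = √(0.06090 + 0.10694) = 0.40968.
True dip = arctan(0.40968) = 22.3°, dipping toward NE (azimuth ≈ 037°).

22.3°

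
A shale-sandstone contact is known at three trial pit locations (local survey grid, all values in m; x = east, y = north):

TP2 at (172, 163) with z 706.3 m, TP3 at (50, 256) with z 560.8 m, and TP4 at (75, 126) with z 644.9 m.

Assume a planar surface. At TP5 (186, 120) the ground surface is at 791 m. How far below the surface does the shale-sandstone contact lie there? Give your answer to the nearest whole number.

Two edge vectors: TP2→TP3 = (-122, 93, -145.5), TP2→TP4 = (-97, -37, -61.4).
Normal n = (TP2→TP3) × (TP2→TP4) = (-11093.7, 6622.7, 13535).
So ∂z/∂x = −n_x/n_z = 0.81963 and ∂z/∂y = −n_y/n_z = −0.48930.
Intercept c from TP2: 706.3 − 140.98 + 79.76 = 645.08.
At (186, 120): z_contact = 152.5 − 58.7 + 645.08 = 738.8 m.
Depth below ground = 791 − 738.8 = 52 m.

52 m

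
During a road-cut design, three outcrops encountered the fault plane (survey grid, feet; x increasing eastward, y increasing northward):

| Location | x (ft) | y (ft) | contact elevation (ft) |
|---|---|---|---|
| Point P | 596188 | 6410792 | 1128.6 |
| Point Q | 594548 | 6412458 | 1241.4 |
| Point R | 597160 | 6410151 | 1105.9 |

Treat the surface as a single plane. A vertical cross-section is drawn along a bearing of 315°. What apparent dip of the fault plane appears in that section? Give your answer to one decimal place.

Two edge vectors: Point P→Point Q = (-1640, 1666, 112.8), Point P→Point R = (972, -641, -22.7).
Normal n = (Point P→Point Q) × (Point P→Point R) = (34486.6, 72413.6, -568112).
So ∂z/∂x = −n_x/n_z = 0.06070 and ∂z/∂y = −n_y/n_z = 0.12746.
Unit vector along 315° is (sin 315°, cos 315°) = (-0.7071, 0.7071).
Slope in that direction = a·(-0.7071) + b·(0.7071) = 0.04721.
Apparent dip = arctan|0.04721| = 2.7° (true dip is 8.0°, so apparent ≤ true as expected).

2.7°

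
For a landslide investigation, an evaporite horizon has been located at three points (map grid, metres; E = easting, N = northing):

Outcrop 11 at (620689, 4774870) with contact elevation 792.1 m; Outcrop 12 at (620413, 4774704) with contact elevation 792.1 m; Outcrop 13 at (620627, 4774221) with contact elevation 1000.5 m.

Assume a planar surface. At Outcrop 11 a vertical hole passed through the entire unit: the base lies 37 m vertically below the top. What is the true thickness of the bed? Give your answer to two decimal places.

34.38 m

Two edge vectors: Outcrop 11→Outcrop 12 = (-276, -166, 0), Outcrop 11→Outcrop 13 = (-62, -649, 208.4).
Normal n = (Outcrop 11→Outcrop 12) × (Outcrop 11→Outcrop 13) = (-34594.4, 57518.4, 168832).
So ∂z/∂E = −n_x/n_z = 0.20490 and ∂z/∂N = −n_y/n_z = −0.34068.
|∇z| = √(a²+b²) = 0.39756, so dip δ = arctan(0.39756) = 21.68°.
True thickness = vertical thickness × cos δ = 37 × cos 21.68° = 34.38 m.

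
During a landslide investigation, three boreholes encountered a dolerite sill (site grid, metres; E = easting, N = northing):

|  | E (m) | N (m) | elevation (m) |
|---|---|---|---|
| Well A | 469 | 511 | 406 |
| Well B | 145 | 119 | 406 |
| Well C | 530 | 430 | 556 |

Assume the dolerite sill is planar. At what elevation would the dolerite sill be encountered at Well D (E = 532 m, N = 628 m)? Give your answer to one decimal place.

366.5 m

Two edge vectors: Well A→Well B = (-324, -392, 0), Well A→Well C = (61, -81, 150).
Normal n = (Well A→Well B) × (Well A→Well C) = (-58800, 48600, 50156).
So ∂z/∂E = −n_x/n_z = 1.17234 and ∂z/∂N = −n_y/n_z = −0.96898.
Intercept c from Well A: 406 − 549.83 + 495.15 = 351.32.
At (532, 628): z = 623.7 − 608.5 + 351.32 = 366.5 m.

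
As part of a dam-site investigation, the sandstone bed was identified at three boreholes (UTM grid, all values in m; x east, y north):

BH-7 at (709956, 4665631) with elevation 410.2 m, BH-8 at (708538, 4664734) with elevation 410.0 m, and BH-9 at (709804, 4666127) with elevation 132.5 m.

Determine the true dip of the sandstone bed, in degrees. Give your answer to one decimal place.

29.0°

Let the plane be z = a·x + b·y + c.
BH-8−BH-7: −1418a − 897b = −0.2;  BH-9−BH-7: −152a + 496b = −277.7.
Solving gives a = 0.29678, b = −0.46893.
Gradient magnitude |∇z| = √(a² + b²) = √(0.08808 + 0.21990) = 0.55495.
True dip = arctan(0.55495) = 29.0°, dipping toward NNW (azimuth ≈ 328°).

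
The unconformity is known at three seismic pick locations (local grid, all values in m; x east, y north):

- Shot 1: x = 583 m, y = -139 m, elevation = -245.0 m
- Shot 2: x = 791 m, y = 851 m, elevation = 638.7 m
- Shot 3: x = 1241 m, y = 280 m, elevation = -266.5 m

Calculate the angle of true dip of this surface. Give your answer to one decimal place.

Let the plane be z = a·x + b·y + c.
Shot 2−Shot 1: 208a + 990b = 883.7;  Shot 3−Shot 1: 658a + 419b = −21.5.
Solving gives a = −0.69392, b = 1.03842.
Gradient magnitude |∇z| = √(a² + b²) = √(0.48152 + 1.07831) = 1.24893.
True dip = arctan(1.24893) = 51.3°, dipping toward SE (azimuth ≈ 146°).

51.3°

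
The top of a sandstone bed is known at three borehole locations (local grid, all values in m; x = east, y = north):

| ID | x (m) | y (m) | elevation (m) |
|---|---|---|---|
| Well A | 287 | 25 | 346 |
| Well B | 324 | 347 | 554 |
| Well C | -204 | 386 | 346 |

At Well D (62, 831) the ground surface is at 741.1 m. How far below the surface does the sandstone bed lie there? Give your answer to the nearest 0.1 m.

13.5 m

Two edge vectors: Well A→Well B = (37, 322, 208), Well A→Well C = (-491, 361, 0).
Normal n = (Well A→Well B) × (Well A→Well C) = (-75088, -102128, 171459).
So ∂z/∂x = −n_x/n_z = 0.43794 and ∂z/∂y = −n_y/n_z = 0.59564.
Intercept c from Well A: 346 − 125.69 − 14.89 = 205.42.
At (62, 831): z_contact = 27.15 + 494.98 + 205.42 = 727.55 m.
Depth below ground = 741.1 − 727.55 = 13.5 m.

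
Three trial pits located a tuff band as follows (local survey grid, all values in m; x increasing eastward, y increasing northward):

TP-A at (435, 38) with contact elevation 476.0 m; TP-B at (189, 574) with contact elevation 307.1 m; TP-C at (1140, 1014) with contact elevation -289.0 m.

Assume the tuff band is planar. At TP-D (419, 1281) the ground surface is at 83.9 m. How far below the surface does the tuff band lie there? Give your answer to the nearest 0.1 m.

Let the plane be z = a·x + b·y + c.
TP-B−TP-A: −246a + 536b = −168.9;  TP-C−TP-A: 705a + 976b = −765.
Solving gives a = −0.396769, b = −0.497211.
Then c = 476 − a·435 − b·38 = 667.49.
At (419, 1281): z_contact = −166.25 − 636.93 + 667.49 = -135.69 m.
Depth below ground = 83.9 − (-135.69) = 219.6 m.

219.6 m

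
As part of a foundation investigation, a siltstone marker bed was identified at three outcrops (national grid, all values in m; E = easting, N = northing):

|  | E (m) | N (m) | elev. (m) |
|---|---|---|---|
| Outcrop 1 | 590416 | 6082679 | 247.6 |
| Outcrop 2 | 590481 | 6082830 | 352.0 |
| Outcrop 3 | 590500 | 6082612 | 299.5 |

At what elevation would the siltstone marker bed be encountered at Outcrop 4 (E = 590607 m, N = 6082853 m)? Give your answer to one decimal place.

469.0 m

Two edge vectors: Outcrop 1→Outcrop 2 = (65, 151, 104.4), Outcrop 1→Outcrop 3 = (84, -67, 51.9).
Normal n = (Outcrop 1→Outcrop 2) × (Outcrop 1→Outcrop 3) = (14831.7, 5396.1, -17039).
So ∂z/∂E = −n_x/n_z = 0.870456013 and ∂z/∂N = −n_y/n_z = 0.316691120.
Intercept c from Outcrop 1: 247.6 − 513931.16 − 1926330.43 = −2440013.98.
At (590607, 6082853): z = 514097.4 + 1926385.5 − 2440013.98 = 469.0 m.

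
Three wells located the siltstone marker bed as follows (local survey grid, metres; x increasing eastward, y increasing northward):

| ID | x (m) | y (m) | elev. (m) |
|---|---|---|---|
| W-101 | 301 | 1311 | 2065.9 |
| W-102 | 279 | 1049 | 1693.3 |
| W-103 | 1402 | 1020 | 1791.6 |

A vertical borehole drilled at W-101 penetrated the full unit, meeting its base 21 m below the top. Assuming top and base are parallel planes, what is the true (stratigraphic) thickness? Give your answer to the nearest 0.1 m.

Let the plane be z = a·x + b·y + c.
W-102−W-101: −22a − 262b = −372.6;  W-103−W-101: 1101a − 291b = −274.3.
Solving gives a = 0.12399, b = 1.41173.
|∇z| = √(a²+b²) = 1.41716, so dip δ = arctan(1.41716) = 54.79°.
True thickness = vertical thickness × cos δ = 21 × cos 54.79° = 12.1 m.

12.1 m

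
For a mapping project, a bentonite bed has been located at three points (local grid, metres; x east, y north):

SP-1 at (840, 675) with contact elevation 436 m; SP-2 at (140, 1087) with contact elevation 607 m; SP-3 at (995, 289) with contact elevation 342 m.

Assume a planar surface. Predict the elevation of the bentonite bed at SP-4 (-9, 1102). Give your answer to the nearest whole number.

Let the plane be z = a·x + b·y + c.
SP-2−SP-1: −700a + 412b = 171;  SP-3−SP-1: 155a − 386b = −94.
Solving gives a = −0.13220, b = 0.19044.
Then c = 436 − a·840 − b·675 = 418.50.
At (-9, 1102): z = 1.2 + 209.9 + 418.50 = 629.6 m.

630 m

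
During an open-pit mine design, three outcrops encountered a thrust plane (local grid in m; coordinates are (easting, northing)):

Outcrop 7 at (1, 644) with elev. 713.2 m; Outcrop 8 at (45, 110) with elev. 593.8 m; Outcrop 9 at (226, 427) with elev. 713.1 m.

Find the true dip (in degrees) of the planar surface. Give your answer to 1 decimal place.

Let the plane be z = a·E + b·N + c.
Outcrop 8−Outcrop 7: 44a − 534b = −119.4;  Outcrop 9−Outcrop 7: 225a − 217b = −0.1.
Solving gives a = 0.23378, b = 0.24286.
Gradient magnitude |∇z| = √(a² + b²) = √(0.05465 + 0.05898) = 0.33709.
True dip = arctan(0.33709) = 18.6°, dipping toward SW (azimuth ≈ 224°).

18.6°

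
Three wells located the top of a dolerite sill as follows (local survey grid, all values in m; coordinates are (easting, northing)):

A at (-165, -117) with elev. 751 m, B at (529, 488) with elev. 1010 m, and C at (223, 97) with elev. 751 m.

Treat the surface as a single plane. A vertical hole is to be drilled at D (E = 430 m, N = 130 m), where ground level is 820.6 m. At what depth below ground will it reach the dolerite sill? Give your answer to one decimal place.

Let the plane be z = a·E + b·N + c.
B−A: 694a + 605b = 259;  C−A: 388a + 214b = 0.
Solving gives a = −0.64281, b = 1.16548.
Then c = 751 − a·-165 − b·-117 = 781.30.
At (430, 130): z_contact = −276.41 + 151.51 + 781.30 = 656.40 m.
Depth below ground = 820.6 − 656.40 = 164.2 m.

164.2 m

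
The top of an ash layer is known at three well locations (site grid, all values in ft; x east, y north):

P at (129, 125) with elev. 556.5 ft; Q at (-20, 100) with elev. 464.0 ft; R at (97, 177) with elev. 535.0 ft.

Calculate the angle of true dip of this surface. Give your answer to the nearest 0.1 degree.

Two edge vectors: P→Q = (-149, -25, -92.5), P→R = (-32, 52, -21.5).
Normal n = (P→Q) × (P→R) = (5347.5, -243.5, -8548).
So ∂z/∂x = −n_x/n_z = 0.62558 and ∂z/∂y = −n_y/n_z = −0.02849.
Gradient magnitude |∇z| = √(a² + b²) = √(0.39136 + 0.00081) = 0.62623.
True dip = arctan(0.62623) = 32.1°, dipping toward W (azimuth ≈ 273°).

32.1°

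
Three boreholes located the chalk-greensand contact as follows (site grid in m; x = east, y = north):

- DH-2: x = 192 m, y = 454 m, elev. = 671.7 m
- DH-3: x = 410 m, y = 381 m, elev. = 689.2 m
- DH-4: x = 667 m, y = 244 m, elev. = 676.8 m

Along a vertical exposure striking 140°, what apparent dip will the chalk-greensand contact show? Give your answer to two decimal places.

Two edge vectors: DH-2→DH-3 = (218, -73, 17.5), DH-2→DH-4 = (475, -210, 5.1).
Normal n = (DH-2→DH-3) × (DH-2→DH-4) = (3302.7, 7200.7, -11105).
So ∂z/∂x = −n_x/n_z = 0.29741 and ∂z/∂y = −n_y/n_z = 0.64842.
Unit vector along 140° is (sin 140°, cos 140°) = (0.6428, -0.7660).
Slope in that direction = a·(0.6428) + b·(-0.7660) = −0.30555.
Apparent dip = arctan|0.30555| = 16.99° (true dip is 35.5°, so apparent ≤ true as expected).

16.99°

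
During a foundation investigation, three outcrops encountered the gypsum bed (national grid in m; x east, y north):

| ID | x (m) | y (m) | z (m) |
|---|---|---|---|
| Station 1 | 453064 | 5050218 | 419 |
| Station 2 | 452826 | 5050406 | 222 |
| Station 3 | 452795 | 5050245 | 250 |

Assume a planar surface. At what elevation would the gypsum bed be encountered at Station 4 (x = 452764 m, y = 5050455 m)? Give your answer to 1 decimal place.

Let the plane be z = a·x + b·y + c.
Station 2−Station 1: −238a + 188b = −197;  Station 3−Station 1: −269a + 27b = −169.
Solving gives a = 0.599216237, b = −0.289290083.
Then c = 419 − a·453064 − b·5050218 = 1189913.68.
At (452764, 5050455): z = 271303.5 − 1461046.5 + 1189913.68 = 170.7 m.

170.7 m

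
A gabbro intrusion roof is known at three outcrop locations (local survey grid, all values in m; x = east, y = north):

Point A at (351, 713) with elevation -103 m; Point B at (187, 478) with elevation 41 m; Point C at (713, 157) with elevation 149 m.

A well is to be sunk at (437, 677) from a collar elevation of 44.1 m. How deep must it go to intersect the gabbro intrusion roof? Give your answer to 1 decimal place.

Two edge vectors: Point A→Point B = (-164, -235, 144), Point A→Point C = (362, -556, 252).
Normal n = (Point A→Point B) × (Point A→Point C) = (20844, 93456, 176254).
So ∂z/∂x = −n_x/n_z = −0.11826 and ∂z/∂y = −n_y/n_z = −0.53023.
Intercept c from Point A: -103 + 41.51 + 378.06 = 316.57.
At (437, 677): z_contact = −51.68 − 358.97 + 316.57 = -94.08 m.
Depth below ground = 44.1 − (-94.08) = 138.2 m.

138.2 m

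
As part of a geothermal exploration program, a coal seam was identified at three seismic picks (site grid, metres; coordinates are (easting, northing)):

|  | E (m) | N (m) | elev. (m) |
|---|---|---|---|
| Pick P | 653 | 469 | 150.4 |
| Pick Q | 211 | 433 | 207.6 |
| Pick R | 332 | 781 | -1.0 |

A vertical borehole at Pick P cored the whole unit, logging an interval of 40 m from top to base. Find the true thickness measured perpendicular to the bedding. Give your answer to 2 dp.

34.65 m

Two edge vectors: Pick P→Pick Q = (-442, -36, 57.2), Pick P→Pick R = (-321, 312, -151.4).
Normal n = (Pick P→Pick Q) × (Pick P→Pick R) = (-12396, -85280, -149460).
So ∂z/∂E = −n_x/n_z = −0.08294 and ∂z/∂N = −n_y/n_z = −0.57059.
|∇z| = √(a²+b²) = 0.57658, so dip δ = arctan(0.57658) = 29.97°.
True thickness = vertical thickness × cos δ = 40 × cos 29.97° = 34.65 m.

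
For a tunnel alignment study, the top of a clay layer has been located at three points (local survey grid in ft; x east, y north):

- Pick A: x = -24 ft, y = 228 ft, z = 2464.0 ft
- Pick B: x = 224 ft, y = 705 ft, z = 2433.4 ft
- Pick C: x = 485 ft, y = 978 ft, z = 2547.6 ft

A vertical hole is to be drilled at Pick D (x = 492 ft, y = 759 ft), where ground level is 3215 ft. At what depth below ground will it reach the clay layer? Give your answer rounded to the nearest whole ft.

520 ft

Let the plane be z = a·x + b·y + c.
Pick B−Pick A: 248a + 477b = −30.6;  Pick C−Pick A: 509a + 750b = 83.6.
Solving gives a = 1.10625, b = −0.63931.
Then c = 2464 − a·-24 − b·228 = 2636.31.
At (492, 759): z_contact = 544.3 − 485.2 + 2636.31 = 2695.4 ft.
Depth below ground = 3215 − 2695.4 = 520 ft.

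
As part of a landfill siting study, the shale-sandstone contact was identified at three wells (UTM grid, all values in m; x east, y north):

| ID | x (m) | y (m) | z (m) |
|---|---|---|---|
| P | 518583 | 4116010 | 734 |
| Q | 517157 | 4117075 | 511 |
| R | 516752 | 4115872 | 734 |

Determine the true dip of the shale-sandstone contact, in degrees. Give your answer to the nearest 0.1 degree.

Let the plane be z = a·x + b·y + c.
Q−P: −1426a + 1065b = −223;  R−P: −1831a − 138b = 0.
Solving gives a = 0.01433, b = −0.19020.
Gradient magnitude |∇z| = √(a² + b²) = √(0.00021 + 0.03617) = 0.19074.
True dip = arctan(0.19074) = 10.8°, dipping toward N (azimuth ≈ 356°).

10.8°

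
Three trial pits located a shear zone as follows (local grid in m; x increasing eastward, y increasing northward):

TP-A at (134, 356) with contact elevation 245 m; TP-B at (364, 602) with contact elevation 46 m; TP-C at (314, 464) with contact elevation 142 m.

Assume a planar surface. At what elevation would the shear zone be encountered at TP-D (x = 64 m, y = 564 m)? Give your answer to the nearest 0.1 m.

129.1 m

Let the plane be z = a·x + b·y + c.
TP-B−TP-A: 230a + 246b = −199;  TP-C−TP-A: 180a + 108b = −103.
Solving gives a = −0.19784, b = −0.62397.
Then c = 245 − a·134 − b·356 = 493.64.
At (64, 564): z = −12.7 − 351.9 + 493.64 = 129.1 m.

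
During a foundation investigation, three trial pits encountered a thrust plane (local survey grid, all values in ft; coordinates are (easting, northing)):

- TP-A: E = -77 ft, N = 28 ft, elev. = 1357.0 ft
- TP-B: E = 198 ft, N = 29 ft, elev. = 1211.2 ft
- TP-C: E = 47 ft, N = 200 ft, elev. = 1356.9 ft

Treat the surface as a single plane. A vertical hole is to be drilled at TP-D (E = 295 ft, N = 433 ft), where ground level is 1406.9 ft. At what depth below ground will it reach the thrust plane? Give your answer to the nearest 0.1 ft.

92.7 ft

Two edge vectors: TP-A→TP-B = (275, 1, -145.8), TP-A→TP-C = (124, 172, -0.1).
Normal n = (TP-A→TP-B) × (TP-A→TP-C) = (25077.5, -18051.7, 47176).
So ∂z/∂E = −n_x/n_z = −0.53157 and ∂z/∂N = −n_y/n_z = 0.38265.
Intercept c from TP-A: 1357 − 40.93 − 10.71 = 1305.35.
At (295, 433): z_contact = −156.81 + 165.69 + 1305.35 = 1314.23 ft.
Depth below ground = 1406.9 − 1314.23 = 92.7 ft.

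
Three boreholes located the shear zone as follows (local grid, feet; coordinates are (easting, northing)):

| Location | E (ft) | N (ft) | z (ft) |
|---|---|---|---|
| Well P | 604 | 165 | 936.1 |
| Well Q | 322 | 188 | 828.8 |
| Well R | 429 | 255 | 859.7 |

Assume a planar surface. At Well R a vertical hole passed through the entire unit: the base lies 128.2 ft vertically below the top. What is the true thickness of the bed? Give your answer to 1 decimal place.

Let the plane be z = a·E + b·N + c.
Well Q−Well P: −282a + 23b = −107.3;  Well R−Well P: −175a + 90b = −76.4.
Solving gives a = 0.36993, b = −0.12959.
|∇z| = √(a²+b²) = 0.39197, so dip δ = arctan(0.39197) = 21.40°.
True thickness = vertical thickness × cos δ = 128.2 × cos 21.40° = 119.4 ft.

119.4 ft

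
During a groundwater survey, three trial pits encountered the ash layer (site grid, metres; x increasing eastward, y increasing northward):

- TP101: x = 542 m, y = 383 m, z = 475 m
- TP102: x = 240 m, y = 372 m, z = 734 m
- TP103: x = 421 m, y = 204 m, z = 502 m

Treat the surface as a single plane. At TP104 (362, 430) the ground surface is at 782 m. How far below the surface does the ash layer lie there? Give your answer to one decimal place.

Two edge vectors: TP101→TP102 = (-302, -11, 259), TP101→TP103 = (-121, -179, 27).
Normal n = (TP101→TP102) × (TP101→TP103) = (46064, -23185, 52727).
So ∂z/∂x = −n_x/n_z = −0.87363 and ∂z/∂y = −n_y/n_z = 0.43972.
Intercept c from TP101: 475 + 473.51 − 168.41 = 780.10.
At (362, 430): z_contact = −316.25 + 189.08 + 780.10 = 652.92 m.
Depth below ground = 782 − 652.92 = 129.1 m.

129.1 m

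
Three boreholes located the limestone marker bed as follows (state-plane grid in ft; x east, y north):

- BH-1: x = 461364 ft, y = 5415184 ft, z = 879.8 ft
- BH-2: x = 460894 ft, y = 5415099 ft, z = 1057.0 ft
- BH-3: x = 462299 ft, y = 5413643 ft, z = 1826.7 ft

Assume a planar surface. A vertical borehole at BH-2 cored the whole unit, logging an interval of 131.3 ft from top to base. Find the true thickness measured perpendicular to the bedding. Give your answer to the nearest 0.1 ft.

Two edge vectors: BH-1→BH-2 = (-470, -85, 177.2), BH-1→BH-3 = (935, -1541, 946.9).
Normal n = (BH-1→BH-2) × (BH-1→BH-3) = (192578.7, 610725, 803745).
So ∂z/∂x = −n_x/n_z = −0.23960 and ∂z/∂y = −n_y/n_z = −0.75985.
|∇z| = √(a²+b²) = 0.79673, so dip δ = arctan(0.79673) = 38.55°.
True thickness = vertical thickness × cos δ = 131.3 × cos 38.55° = 102.7 ft.

102.7 ft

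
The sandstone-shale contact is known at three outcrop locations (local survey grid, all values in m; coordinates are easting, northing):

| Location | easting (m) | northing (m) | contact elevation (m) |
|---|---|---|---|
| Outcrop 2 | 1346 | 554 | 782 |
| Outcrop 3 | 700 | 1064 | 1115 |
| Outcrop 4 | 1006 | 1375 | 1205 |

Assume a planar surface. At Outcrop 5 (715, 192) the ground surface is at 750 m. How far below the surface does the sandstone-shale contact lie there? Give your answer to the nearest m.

28 m

Two edge vectors: Outcrop 2→Outcrop 3 = (-646, 510, 333), Outcrop 2→Outcrop 4 = (-340, 821, 423).
Normal n = (Outcrop 2→Outcrop 3) × (Outcrop 2→Outcrop 4) = (-57663, 160038, -356966).
So ∂z/∂easting = −n_x/n_z = −0.16154 and ∂z/∂northing = −n_y/n_z = 0.44833.
Intercept c from Outcrop 2: 782 + 217.43 − 248.37 = 751.05.
At (715, 192): z_contact = −115.5 + 86.1 + 751.05 = 721.6 m.
Depth below ground = 750 − 721.6 = 28 m.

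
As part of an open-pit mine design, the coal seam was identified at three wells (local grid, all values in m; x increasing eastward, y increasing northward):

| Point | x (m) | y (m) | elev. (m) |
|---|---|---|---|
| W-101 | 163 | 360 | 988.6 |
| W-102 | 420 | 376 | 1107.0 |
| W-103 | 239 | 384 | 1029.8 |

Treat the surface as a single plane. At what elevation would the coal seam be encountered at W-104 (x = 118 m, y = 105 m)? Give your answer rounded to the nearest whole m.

Let the plane be z = a·x + b·y + c.
W-102−W-101: 257a + 16b = 118.4;  W-103−W-101: 76a + 24b = 41.2.
Solving gives a = 0.44071, b = 0.32108.
Then c = 988.6 − a·163 − b·360 = 801.17.
At (118, 105): z = 52.0 + 33.7 + 801.17 = 886.9 m.

887 m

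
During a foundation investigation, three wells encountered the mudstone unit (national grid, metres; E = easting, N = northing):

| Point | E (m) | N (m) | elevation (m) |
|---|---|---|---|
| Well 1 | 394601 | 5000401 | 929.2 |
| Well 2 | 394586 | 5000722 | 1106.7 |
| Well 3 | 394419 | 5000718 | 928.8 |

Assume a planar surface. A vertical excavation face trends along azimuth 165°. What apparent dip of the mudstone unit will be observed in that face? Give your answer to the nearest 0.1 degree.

17.2°

Two edge vectors: Well 1→Well 2 = (-15, 321, 177.5), Well 1→Well 3 = (-182, 317, -0.4).
Normal n = (Well 1→Well 2) × (Well 1→Well 3) = (-56395.9, -32311, 53667).
So ∂z/∂E = −n_x/n_z = 1.05085 and ∂z/∂N = −n_y/n_z = 0.60206.
Unit vector along 165° is (sin 165°, cos 165°) = (0.2588, -0.9659).
Slope in that direction = a·(0.2588) + b·(-0.9659) = −0.30957.
Apparent dip = arctan|0.30957| = 17.2° (true dip is 50.5°, so apparent ≤ true as expected).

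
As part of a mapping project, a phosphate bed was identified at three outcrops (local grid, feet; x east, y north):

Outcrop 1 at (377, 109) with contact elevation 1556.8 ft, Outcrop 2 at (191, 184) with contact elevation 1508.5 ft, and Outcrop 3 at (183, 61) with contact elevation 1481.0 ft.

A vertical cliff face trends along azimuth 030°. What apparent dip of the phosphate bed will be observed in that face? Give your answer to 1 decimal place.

19.0°

Two edge vectors: Outcrop 1→Outcrop 2 = (-186, 75, -48.3), Outcrop 1→Outcrop 3 = (-194, -48, -75.8).
Normal n = (Outcrop 1→Outcrop 2) × (Outcrop 1→Outcrop 3) = (-8003.4, -4728.6, 23478).
So ∂z/∂x = −n_x/n_z = 0.34089 and ∂z/∂y = −n_y/n_z = 0.20141.
Unit vector along 030° is (sin 30°, cos 30°) = (0.5000, 0.8660).
Slope in that direction = a·(0.5000) + b·(0.8660) = 0.34487.
Apparent dip = arctan|0.34487| = 19.0° (true dip is 21.6°, so apparent ≤ true as expected).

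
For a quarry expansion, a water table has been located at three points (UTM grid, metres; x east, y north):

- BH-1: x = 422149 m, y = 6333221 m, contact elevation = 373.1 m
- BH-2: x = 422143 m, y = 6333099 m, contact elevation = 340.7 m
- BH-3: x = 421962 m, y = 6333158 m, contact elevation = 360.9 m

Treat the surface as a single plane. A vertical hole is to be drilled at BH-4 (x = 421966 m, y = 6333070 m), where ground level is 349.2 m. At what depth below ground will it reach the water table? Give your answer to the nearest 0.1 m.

11.9 m

Let the plane be z = a·x + b·y + c.
BH-2−BH-1: −6a − 122b = −32.4;  BH-3−BH-1: −187a − 63b = −12.2.
Solving gives a = −0.024638973, b = 0.266785523.
Then c = 373.1 − a·422149 − b·6333221 = −1678837.26.
At (421966, 6333070): z_contact = −10396.81 + 1689571.39 − 1678837.26 = 337.32 m.
Depth below ground = 349.2 − 337.32 = 11.9 m.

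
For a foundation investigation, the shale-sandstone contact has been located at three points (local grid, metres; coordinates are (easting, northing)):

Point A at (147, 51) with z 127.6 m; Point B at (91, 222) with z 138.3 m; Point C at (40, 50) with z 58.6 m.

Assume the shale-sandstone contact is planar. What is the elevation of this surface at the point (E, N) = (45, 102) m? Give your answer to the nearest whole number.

76 m

Two edge vectors: Point A→Point B = (-56, 171, 10.7), Point A→Point C = (-107, -1, -69).
Normal n = (Point A→Point B) × (Point A→Point C) = (-11788.3, -5008.9, 18353).
So ∂z/∂E = −n_x/n_z = 0.64231 and ∂z/∂N = −n_y/n_z = 0.27292.
Intercept c from Point A: 127.6 − 94.42 − 13.92 = 19.26.
At (45, 102): z = 28.9 + 27.8 + 19.26 = 76.0 m.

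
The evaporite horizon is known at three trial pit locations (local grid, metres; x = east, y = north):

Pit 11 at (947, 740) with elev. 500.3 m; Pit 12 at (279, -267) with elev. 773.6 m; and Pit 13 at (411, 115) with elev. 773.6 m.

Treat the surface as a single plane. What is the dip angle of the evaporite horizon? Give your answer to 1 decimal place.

Two edge vectors: Pit 11→Pit 12 = (-668, -1007, 273.3), Pit 11→Pit 13 = (-536, -625, 273.3).
Normal n = (Pit 11→Pit 12) × (Pit 11→Pit 13) = (-104400.6, 36075.6, -122252).
So ∂z/∂x = −n_x/n_z = −0.85398 and ∂z/∂y = −n_y/n_z = 0.29509.
Gradient magnitude |∇z| = √(a² + b²) = √(0.72928 + 0.08708) = 0.90353.
True dip = arctan(0.90353) = 42.1°, dipping toward ESE (azimuth ≈ 109°).

42.1°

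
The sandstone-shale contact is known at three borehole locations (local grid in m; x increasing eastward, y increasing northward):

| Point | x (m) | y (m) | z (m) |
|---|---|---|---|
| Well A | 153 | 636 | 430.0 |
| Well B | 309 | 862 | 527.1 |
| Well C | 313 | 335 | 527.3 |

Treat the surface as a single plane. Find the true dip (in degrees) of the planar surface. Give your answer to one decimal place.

31.6°

Two edge vectors: Well A→Well B = (156, 226, 97.1), Well A→Well C = (160, -301, 97.3).
Normal n = (Well A→Well B) × (Well A→Well C) = (51216.9, 357.2, -83116).
So ∂z/∂x = −n_x/n_z = 0.61621 and ∂z/∂y = −n_y/n_z = 0.00430.
Gradient magnitude |∇z| = √(a² + b²) = √(0.37971 + 0.00002) = 0.61622.
True dip = arctan(0.61622) = 31.6°, dipping toward W (azimuth ≈ 270°).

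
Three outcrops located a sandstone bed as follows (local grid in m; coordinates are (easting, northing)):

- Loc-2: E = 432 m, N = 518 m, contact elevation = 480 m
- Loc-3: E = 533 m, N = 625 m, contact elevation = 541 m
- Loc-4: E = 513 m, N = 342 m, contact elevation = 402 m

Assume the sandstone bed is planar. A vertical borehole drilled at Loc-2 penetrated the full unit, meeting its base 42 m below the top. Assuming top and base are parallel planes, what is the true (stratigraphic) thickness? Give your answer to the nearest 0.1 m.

37.7 m

Two edge vectors: Loc-2→Loc-3 = (101, 107, 61), Loc-2→Loc-4 = (81, -176, -78).
Normal n = (Loc-2→Loc-3) × (Loc-2→Loc-4) = (2390, 12819, -26443).
So ∂z/∂E = −n_x/n_z = 0.09038 and ∂z/∂N = −n_y/n_z = 0.48478.
|∇z| = √(a²+b²) = 0.49313, so dip δ = arctan(0.49313) = 26.25°.
True thickness = vertical thickness × cos δ = 42 × cos 26.25° = 37.7 m.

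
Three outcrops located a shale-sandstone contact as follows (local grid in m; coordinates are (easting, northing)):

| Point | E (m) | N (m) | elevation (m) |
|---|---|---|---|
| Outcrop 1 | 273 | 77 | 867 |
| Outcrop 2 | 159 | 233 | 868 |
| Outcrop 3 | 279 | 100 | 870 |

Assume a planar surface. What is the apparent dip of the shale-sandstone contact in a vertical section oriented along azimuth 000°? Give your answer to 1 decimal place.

Two edge vectors: Outcrop 1→Outcrop 2 = (-114, 156, 1), Outcrop 1→Outcrop 3 = (6, 23, 3).
Normal n = (Outcrop 1→Outcrop 2) × (Outcrop 1→Outcrop 3) = (445, 348, -3558).
So ∂z/∂E = −n_x/n_z = 0.12507 and ∂z/∂N = −n_y/n_z = 0.09781.
Unit vector along 000° is (sin 0°, cos 0°) = (0.0000, 1.0000).
Slope in that direction = a·(0.0000) + b·(1.0000) = 0.09781.
Apparent dip = arctan|0.09781| = 5.6° (true dip is 9.0°, so apparent ≤ true as expected).

5.6°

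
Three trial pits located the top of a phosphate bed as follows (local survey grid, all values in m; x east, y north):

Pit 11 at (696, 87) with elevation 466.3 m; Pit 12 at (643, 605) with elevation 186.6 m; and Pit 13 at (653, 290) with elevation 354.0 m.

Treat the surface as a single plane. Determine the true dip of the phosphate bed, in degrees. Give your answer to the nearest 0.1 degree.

Let the plane be z = a·x + b·y + c.
Pit 12−Pit 11: −53a + 518b = −279.7;  Pit 13−Pit 11: −43a + 203b = −112.3.
Solving gives a = 0.12091, b = −0.52759.
Gradient magnitude |∇z| = √(a² + b²) = √(0.01462 + 0.27835) = 0.54127.
True dip = arctan(0.54127) = 28.4°, dipping toward NNW (azimuth ≈ 347°).

28.4°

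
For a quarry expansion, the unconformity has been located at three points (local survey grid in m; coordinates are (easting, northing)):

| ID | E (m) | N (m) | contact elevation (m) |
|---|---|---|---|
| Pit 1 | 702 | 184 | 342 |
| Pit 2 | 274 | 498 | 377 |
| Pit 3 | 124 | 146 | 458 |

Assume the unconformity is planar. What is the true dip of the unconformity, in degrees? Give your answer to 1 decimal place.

13.6°

Two edge vectors: Pit 1→Pit 2 = (-428, 314, 35), Pit 1→Pit 3 = (-578, -38, 116).
Normal n = (Pit 1→Pit 2) × (Pit 1→Pit 3) = (37754, 29418, 197756).
So ∂z/∂E = −n_x/n_z = −0.19091 and ∂z/∂N = −n_y/n_z = −0.14876.
Gradient magnitude |∇z| = √(a² + b²) = √(0.03645 + 0.02213) = 0.24203.
True dip = arctan(0.24203) = 13.6°, dipping toward NE (azimuth ≈ 052°).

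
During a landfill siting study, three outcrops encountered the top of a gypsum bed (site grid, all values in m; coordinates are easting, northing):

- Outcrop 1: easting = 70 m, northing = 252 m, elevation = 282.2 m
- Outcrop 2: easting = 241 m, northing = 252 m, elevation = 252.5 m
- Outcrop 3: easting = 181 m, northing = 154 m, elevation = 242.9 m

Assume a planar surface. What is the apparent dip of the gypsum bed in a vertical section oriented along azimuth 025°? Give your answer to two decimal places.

6.38°

Two edge vectors: Outcrop 1→Outcrop 2 = (171, 0, -29.7), Outcrop 1→Outcrop 3 = (111, -98, -39.3).
Normal n = (Outcrop 1→Outcrop 2) × (Outcrop 1→Outcrop 3) = (-2910.6, 3423.6, -16758).
So ∂z/∂easting = −n_x/n_z = −0.17368 and ∂z/∂northing = −n_y/n_z = 0.20430.
Unit vector along 025° is (sin 25°, cos 25°) = (0.4226, 0.9063).
Slope in that direction = a·(0.4226) + b·(0.9063) = 0.11175.
Apparent dip = arctan|0.11175| = 6.38° (true dip is 15.0°, so apparent ≤ true as expected).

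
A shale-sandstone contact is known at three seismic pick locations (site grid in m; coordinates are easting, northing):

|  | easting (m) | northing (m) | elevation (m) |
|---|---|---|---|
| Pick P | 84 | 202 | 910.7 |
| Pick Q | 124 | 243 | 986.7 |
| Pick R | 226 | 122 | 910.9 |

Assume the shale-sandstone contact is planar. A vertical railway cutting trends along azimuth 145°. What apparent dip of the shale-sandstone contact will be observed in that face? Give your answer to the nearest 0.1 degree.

Let the plane be z = a·easting + b·northing + c.
Pick Q−Pick P: 40a + 41b = 76;  Pick R−Pick P: 142a − 80b = 0.2.
Solving gives a = 0.67482, b = 1.19530.
Unit vector along 145° is (sin 145°, cos 145°) = (0.5736, -0.8192).
Slope in that direction = a·(0.5736) + b·(-0.8192) = −0.59207.
Apparent dip = arctan|0.59207| = 30.6° (true dip is 53.9°, so apparent ≤ true as expected).

30.6°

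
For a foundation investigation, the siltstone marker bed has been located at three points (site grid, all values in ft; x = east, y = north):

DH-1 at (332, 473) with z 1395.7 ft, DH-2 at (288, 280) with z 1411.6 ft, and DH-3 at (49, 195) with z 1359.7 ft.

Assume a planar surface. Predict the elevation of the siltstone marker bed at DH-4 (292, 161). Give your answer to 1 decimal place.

1429.8 ft

Two edge vectors: DH-1→DH-2 = (-44, -193, 15.9), DH-1→DH-3 = (-283, -278, -36).
Normal n = (DH-1→DH-2) × (DH-1→DH-3) = (11368.2, -6083.7, -42387).
So ∂z/∂x = −n_x/n_z = 0.26820 and ∂z/∂y = −n_y/n_z = −0.14353.
Intercept c from DH-1: 1395.7 − 89.04 + 67.89 = 1374.55.
At (292, 161): z = 78.3 − 23.1 + 1374.55 = 1429.8 ft.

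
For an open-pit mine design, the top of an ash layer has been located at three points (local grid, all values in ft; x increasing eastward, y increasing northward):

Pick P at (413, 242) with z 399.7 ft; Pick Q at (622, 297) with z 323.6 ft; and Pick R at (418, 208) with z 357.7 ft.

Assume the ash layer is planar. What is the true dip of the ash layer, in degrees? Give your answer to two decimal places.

Two edge vectors: Pick P→Pick Q = (209, 55, -76.1), Pick P→Pick R = (5, -34, -42).
Normal n = (Pick P→Pick Q) × (Pick P→Pick R) = (-4897.4, 8397.5, -7381).
So ∂z/∂x = −n_x/n_z = −0.66351 and ∂z/∂y = −n_y/n_z = 1.13772.
Gradient magnitude |∇z| = √(a² + b²) = √(0.44025 + 1.29440) = 1.31706.
True dip = arctan(1.31706) = 52.79°, dipping toward SSE (azimuth ≈ 150°).

52.79°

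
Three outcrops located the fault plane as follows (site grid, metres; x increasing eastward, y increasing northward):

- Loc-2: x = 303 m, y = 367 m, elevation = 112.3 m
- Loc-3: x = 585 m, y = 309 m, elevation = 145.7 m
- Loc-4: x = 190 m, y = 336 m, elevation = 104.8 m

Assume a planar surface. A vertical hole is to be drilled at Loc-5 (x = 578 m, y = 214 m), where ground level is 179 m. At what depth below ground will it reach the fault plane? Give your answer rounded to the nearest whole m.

Two edge vectors: Loc-2→Loc-3 = (282, -58, 33.4), Loc-2→Loc-4 = (-113, -31, -7.5).
Normal n = (Loc-2→Loc-3) × (Loc-2→Loc-4) = (1470.4, -1659.2, -15296).
So ∂z/∂x = −n_x/n_z = 0.09613 and ∂z/∂y = −n_y/n_z = −0.10847.
Intercept c from Loc-2: 112.3 − 29.13 + 39.81 = 122.98.
At (578, 214): z_contact = 55.6 − 23.2 + 122.98 = 155.3 m.
Depth below ground = 179 − 155.3 = 24 m.

24 m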